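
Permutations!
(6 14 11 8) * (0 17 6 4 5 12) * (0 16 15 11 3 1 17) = (1 17 6 14 3)(4 5 12 16 15 11 8) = [0, 17, 2, 1, 5, 12, 14, 7, 4, 9, 10, 8, 16, 13, 3, 11, 15, 6]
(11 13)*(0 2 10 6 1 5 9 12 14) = (0 2 10 6 1 5 9 12 14)(11 13) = [2, 5, 10, 3, 4, 9, 1, 7, 8, 12, 6, 13, 14, 11, 0]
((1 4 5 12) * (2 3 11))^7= (1 12 5 4)(2 3 11)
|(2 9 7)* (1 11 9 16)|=|(1 11 9 7 2 16)|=6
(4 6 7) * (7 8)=(4 6 8 7)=[0, 1, 2, 3, 6, 5, 8, 4, 7]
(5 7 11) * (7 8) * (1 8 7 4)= [0, 8, 2, 3, 1, 7, 6, 11, 4, 9, 10, 5]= (1 8 4)(5 7 11)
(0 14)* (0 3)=(0 14 3)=[14, 1, 2, 0, 4, 5, 6, 7, 8, 9, 10, 11, 12, 13, 3]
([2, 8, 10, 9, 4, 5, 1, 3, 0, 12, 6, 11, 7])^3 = (0 6)(1 2)(3 7 12 9)(8 10)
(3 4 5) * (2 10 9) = (2 10 9)(3 4 5) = [0, 1, 10, 4, 5, 3, 6, 7, 8, 2, 9]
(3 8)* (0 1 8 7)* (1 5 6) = (0 5 6 1 8 3 7) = [5, 8, 2, 7, 4, 6, 1, 0, 3]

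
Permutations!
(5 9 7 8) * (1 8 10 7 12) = (1 8 5 9 12)(7 10) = [0, 8, 2, 3, 4, 9, 6, 10, 5, 12, 7, 11, 1]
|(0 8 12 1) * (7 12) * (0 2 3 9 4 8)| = |(1 2 3 9 4 8 7 12)| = 8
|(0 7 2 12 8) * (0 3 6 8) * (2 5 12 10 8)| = 20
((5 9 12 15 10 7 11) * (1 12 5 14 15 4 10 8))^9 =(15)(5 9)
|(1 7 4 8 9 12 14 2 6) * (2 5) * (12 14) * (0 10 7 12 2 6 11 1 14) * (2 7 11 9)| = 30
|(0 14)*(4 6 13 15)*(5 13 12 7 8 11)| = 18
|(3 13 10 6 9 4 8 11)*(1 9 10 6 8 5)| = 12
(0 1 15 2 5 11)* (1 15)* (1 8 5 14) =(0 15 2 14 1 8 5 11) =[15, 8, 14, 3, 4, 11, 6, 7, 5, 9, 10, 0, 12, 13, 1, 2]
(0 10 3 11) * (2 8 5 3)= [10, 1, 8, 11, 4, 3, 6, 7, 5, 9, 2, 0]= (0 10 2 8 5 3 11)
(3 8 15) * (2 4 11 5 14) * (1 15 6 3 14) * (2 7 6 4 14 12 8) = (1 15 12 8 4 11 5)(2 14 7 6 3) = [0, 15, 14, 2, 11, 1, 3, 6, 4, 9, 10, 5, 8, 13, 7, 12]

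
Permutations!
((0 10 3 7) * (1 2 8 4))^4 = ((0 10 3 7)(1 2 8 4))^4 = (10)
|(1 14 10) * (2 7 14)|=5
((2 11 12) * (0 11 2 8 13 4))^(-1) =((0 11 12 8 13 4))^(-1) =(0 4 13 8 12 11)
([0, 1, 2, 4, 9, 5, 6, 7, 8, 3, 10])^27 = (10)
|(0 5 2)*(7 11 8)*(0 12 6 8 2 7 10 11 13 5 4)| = 6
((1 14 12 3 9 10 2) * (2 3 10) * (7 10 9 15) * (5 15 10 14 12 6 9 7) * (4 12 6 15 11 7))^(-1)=((1 6 9 2)(3 10)(4 12)(5 11 7 14 15))^(-1)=(1 2 9 6)(3 10)(4 12)(5 15 14 7 11)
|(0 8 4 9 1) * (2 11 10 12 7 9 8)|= |(0 2 11 10 12 7 9 1)(4 8)|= 8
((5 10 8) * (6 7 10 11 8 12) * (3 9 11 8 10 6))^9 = (3 12 10 11 9)(5 8)(6 7)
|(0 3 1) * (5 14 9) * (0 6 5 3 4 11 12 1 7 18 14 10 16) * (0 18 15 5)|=18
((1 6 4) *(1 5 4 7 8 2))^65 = ((1 6 7 8 2)(4 5))^65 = (8)(4 5)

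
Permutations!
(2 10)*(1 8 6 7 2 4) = (1 8 6 7 2 10 4) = [0, 8, 10, 3, 1, 5, 7, 2, 6, 9, 4]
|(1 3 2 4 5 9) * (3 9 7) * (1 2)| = 7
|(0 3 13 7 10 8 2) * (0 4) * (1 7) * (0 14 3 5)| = 18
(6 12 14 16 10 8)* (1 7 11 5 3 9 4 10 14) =(1 7 11 5 3 9 4 10 8 6 12)(14 16) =[0, 7, 2, 9, 10, 3, 12, 11, 6, 4, 8, 5, 1, 13, 16, 15, 14]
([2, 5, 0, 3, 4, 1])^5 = (0 2)(1 5)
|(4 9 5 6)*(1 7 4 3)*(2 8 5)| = 9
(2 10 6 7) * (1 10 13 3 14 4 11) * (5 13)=(1 10 6 7 2 5 13 3 14 4 11)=[0, 10, 5, 14, 11, 13, 7, 2, 8, 9, 6, 1, 12, 3, 4]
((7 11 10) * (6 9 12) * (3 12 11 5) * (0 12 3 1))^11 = ((0 12 6 9 11 10 7 5 1))^11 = (0 6 11 7 1 12 9 10 5)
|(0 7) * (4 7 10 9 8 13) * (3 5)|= 14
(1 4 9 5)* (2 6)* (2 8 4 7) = (1 7 2 6 8 4 9 5) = [0, 7, 6, 3, 9, 1, 8, 2, 4, 5]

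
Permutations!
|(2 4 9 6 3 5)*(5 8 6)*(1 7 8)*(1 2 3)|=|(1 7 8 6)(2 4 9 5 3)|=20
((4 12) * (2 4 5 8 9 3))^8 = (2 4 12 5 8 9 3)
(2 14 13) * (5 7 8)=(2 14 13)(5 7 8)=[0, 1, 14, 3, 4, 7, 6, 8, 5, 9, 10, 11, 12, 2, 13]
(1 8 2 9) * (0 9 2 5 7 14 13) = [9, 8, 2, 3, 4, 7, 6, 14, 5, 1, 10, 11, 12, 0, 13] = (0 9 1 8 5 7 14 13)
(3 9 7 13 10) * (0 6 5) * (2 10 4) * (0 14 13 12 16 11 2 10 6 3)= (0 3 9 7 12 16 11 2 6 5 14 13 4 10)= [3, 1, 6, 9, 10, 14, 5, 12, 8, 7, 0, 2, 16, 4, 13, 15, 11]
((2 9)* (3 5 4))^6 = (9)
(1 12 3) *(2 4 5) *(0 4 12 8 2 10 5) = (0 4)(1 8 2 12 3)(5 10) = [4, 8, 12, 1, 0, 10, 6, 7, 2, 9, 5, 11, 3]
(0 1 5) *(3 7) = (0 1 5)(3 7) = [1, 5, 2, 7, 4, 0, 6, 3]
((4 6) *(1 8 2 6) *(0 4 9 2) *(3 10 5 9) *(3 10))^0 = (10) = ((0 4 1 8)(2 6 10 5 9))^0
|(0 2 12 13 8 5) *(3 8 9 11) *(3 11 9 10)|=|(0 2 12 13 10 3 8 5)|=8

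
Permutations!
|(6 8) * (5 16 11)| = |(5 16 11)(6 8)| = 6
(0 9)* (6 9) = [6, 1, 2, 3, 4, 5, 9, 7, 8, 0] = (0 6 9)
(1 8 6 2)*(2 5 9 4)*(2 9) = [0, 8, 1, 3, 9, 2, 5, 7, 6, 4] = (1 8 6 5 2)(4 9)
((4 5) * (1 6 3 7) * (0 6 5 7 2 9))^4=(0 9 2 3 6)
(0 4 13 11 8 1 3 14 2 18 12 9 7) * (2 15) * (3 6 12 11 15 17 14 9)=(0 4 13 15 2 18 11 8 1 6 12 3 9 7)(14 17)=[4, 6, 18, 9, 13, 5, 12, 0, 1, 7, 10, 8, 3, 15, 17, 2, 16, 14, 11]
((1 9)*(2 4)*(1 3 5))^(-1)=(1 5 3 9)(2 4)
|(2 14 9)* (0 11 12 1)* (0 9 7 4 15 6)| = |(0 11 12 1 9 2 14 7 4 15 6)| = 11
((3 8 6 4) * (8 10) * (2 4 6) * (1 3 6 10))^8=((1 3)(2 4 6 10 8))^8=(2 10 4 8 6)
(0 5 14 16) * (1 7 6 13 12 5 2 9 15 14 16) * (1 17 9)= (0 2 1 7 6 13 12 5 16)(9 15 14 17)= [2, 7, 1, 3, 4, 16, 13, 6, 8, 15, 10, 11, 5, 12, 17, 14, 0, 9]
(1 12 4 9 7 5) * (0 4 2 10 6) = (0 4 9 7 5 1 12 2 10 6) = [4, 12, 10, 3, 9, 1, 0, 5, 8, 7, 6, 11, 2]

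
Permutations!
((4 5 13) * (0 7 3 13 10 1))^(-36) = (0 4)(1 13)(3 10)(5 7)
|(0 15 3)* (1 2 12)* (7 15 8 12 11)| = |(0 8 12 1 2 11 7 15 3)| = 9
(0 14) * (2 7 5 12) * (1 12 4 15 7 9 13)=(0 14)(1 12 2 9 13)(4 15 7 5)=[14, 12, 9, 3, 15, 4, 6, 5, 8, 13, 10, 11, 2, 1, 0, 7]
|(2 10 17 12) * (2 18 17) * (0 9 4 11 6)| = |(0 9 4 11 6)(2 10)(12 18 17)| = 30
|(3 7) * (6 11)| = |(3 7)(6 11)| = 2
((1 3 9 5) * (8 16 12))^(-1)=(1 5 9 3)(8 12 16)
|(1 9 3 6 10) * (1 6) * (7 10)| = 3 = |(1 9 3)(6 7 10)|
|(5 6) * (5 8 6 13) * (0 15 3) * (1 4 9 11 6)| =6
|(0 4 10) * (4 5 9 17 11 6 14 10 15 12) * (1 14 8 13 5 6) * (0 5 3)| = |(0 6 8 13 3)(1 14 10 5 9 17 11)(4 15 12)| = 105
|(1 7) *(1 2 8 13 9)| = 6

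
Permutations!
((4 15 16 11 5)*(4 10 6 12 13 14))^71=((4 15 16 11 5 10 6 12 13 14))^71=(4 15 16 11 5 10 6 12 13 14)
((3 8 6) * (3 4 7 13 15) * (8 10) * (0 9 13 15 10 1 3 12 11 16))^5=(0 6 11 10 15 9 4 16 8 12 13 7)(1 3)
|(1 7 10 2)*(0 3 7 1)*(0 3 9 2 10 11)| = |(0 9 2 3 7 11)| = 6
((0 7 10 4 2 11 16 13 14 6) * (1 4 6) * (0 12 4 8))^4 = ((0 7 10 6 12 4 2 11 16 13 14 1 8))^4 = (0 12 16 8 6 11 1 10 2 14 7 4 13)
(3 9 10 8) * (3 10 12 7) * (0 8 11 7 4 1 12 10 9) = (0 8 9 10 11 7 3)(1 12 4) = [8, 12, 2, 0, 1, 5, 6, 3, 9, 10, 11, 7, 4]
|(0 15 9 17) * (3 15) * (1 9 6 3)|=|(0 1 9 17)(3 15 6)|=12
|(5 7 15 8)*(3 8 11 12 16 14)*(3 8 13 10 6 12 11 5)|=24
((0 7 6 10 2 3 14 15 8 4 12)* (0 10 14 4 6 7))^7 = (2 4 10 3 12)(6 8 15 14)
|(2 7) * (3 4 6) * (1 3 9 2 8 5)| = 9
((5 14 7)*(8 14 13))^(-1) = (5 7 14 8 13)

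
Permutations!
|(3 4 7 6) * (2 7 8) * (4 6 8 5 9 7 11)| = |(2 11 4 5 9 7 8)(3 6)| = 14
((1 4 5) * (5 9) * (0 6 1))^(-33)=(0 4)(1 5)(6 9)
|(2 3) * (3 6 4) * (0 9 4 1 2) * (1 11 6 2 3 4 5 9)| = 6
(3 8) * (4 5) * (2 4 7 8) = [0, 1, 4, 2, 5, 7, 6, 8, 3] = (2 4 5 7 8 3)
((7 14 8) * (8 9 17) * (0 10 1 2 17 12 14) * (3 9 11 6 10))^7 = (0 10 3 1 9 2 12 17 14 8 11 7 6)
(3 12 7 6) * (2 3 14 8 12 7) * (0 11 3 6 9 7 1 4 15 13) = (0 11 3 1 4 15 13)(2 6 14 8 12)(7 9) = [11, 4, 6, 1, 15, 5, 14, 9, 12, 7, 10, 3, 2, 0, 8, 13]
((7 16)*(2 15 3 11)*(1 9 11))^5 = ((1 9 11 2 15 3)(7 16))^5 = (1 3 15 2 11 9)(7 16)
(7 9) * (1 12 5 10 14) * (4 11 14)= (1 12 5 10 4 11 14)(7 9)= [0, 12, 2, 3, 11, 10, 6, 9, 8, 7, 4, 14, 5, 13, 1]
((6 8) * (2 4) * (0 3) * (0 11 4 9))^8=(0 11 2)(3 4 9)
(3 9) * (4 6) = (3 9)(4 6) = [0, 1, 2, 9, 6, 5, 4, 7, 8, 3]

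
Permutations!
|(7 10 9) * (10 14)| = 4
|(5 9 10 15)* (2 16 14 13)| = 4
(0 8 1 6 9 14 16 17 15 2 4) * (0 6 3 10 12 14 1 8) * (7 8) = (1 3 10 12 14 16 17 15 2 4 6 9)(7 8) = [0, 3, 4, 10, 6, 5, 9, 8, 7, 1, 12, 11, 14, 13, 16, 2, 17, 15]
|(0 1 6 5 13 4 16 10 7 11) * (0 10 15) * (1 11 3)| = 12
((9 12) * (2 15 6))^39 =((2 15 6)(9 12))^39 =(15)(9 12)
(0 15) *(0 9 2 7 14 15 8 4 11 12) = (0 8 4 11 12)(2 7 14 15 9) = [8, 1, 7, 3, 11, 5, 6, 14, 4, 2, 10, 12, 0, 13, 15, 9]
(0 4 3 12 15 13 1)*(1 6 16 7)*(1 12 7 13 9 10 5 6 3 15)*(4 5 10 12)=[5, 0, 2, 7, 15, 6, 16, 4, 8, 12, 10, 11, 1, 3, 14, 9, 13]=(0 5 6 16 13 3 7 4 15 9 12 1)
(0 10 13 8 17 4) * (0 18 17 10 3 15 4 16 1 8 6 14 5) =(0 3 15 4 18 17 16 1 8 10 13 6 14 5) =[3, 8, 2, 15, 18, 0, 14, 7, 10, 9, 13, 11, 12, 6, 5, 4, 1, 16, 17]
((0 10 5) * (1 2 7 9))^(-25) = ((0 10 5)(1 2 7 9))^(-25) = (0 5 10)(1 9 7 2)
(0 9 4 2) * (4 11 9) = (0 4 2)(9 11) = [4, 1, 0, 3, 2, 5, 6, 7, 8, 11, 10, 9]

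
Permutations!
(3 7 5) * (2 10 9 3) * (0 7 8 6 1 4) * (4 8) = (0 7 5 2 10 9 3 4)(1 8 6) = [7, 8, 10, 4, 0, 2, 1, 5, 6, 3, 9]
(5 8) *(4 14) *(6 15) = (4 14)(5 8)(6 15) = [0, 1, 2, 3, 14, 8, 15, 7, 5, 9, 10, 11, 12, 13, 4, 6]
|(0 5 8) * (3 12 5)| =|(0 3 12 5 8)| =5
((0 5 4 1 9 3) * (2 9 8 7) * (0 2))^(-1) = (0 7 8 1 4 5)(2 3 9)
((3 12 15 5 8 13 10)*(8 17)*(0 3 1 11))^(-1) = (0 11 1 10 13 8 17 5 15 12 3)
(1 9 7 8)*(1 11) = (1 9 7 8 11) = [0, 9, 2, 3, 4, 5, 6, 8, 11, 7, 10, 1]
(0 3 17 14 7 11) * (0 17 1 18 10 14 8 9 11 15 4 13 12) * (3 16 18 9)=(0 16 18 10 14 7 15 4 13 12)(1 9 11 17 8 3)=[16, 9, 2, 1, 13, 5, 6, 15, 3, 11, 14, 17, 0, 12, 7, 4, 18, 8, 10]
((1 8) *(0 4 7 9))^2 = ((0 4 7 9)(1 8))^2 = (0 7)(4 9)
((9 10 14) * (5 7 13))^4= ((5 7 13)(9 10 14))^4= (5 7 13)(9 10 14)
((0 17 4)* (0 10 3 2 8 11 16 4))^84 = (17)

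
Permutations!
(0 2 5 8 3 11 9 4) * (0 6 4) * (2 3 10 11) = (0 3 2 5 8 10 11 9)(4 6) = [3, 1, 5, 2, 6, 8, 4, 7, 10, 0, 11, 9]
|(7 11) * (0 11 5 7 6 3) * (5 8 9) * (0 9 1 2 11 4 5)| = 11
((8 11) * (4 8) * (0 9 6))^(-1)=(0 6 9)(4 11 8)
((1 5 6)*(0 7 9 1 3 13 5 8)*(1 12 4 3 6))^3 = ((0 7 9 12 4 3 13 5 1 8))^3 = (0 12 13 8 9 3 1 7 4 5)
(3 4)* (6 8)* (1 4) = [0, 4, 2, 1, 3, 5, 8, 7, 6] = (1 4 3)(6 8)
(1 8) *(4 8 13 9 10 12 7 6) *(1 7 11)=(1 13 9 10 12 11)(4 8 7 6)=[0, 13, 2, 3, 8, 5, 4, 6, 7, 10, 12, 1, 11, 9]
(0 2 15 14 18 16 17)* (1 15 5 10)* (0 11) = (0 2 5 10 1 15 14 18 16 17 11) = [2, 15, 5, 3, 4, 10, 6, 7, 8, 9, 1, 0, 12, 13, 18, 14, 17, 11, 16]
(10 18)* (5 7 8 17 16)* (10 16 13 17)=(5 7 8 10 18 16)(13 17)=[0, 1, 2, 3, 4, 7, 6, 8, 10, 9, 18, 11, 12, 17, 14, 15, 5, 13, 16]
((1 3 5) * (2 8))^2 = ((1 3 5)(2 8))^2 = (8)(1 5 3)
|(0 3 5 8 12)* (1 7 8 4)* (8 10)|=9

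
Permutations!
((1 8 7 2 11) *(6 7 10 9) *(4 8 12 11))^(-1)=((1 12 11)(2 4 8 10 9 6 7))^(-1)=(1 11 12)(2 7 6 9 10 8 4)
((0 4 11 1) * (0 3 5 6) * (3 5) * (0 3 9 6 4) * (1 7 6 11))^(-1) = ((1 5 4)(3 9 11 7 6))^(-1) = (1 4 5)(3 6 7 11 9)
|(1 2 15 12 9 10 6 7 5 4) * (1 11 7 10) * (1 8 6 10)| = |(1 2 15 12 9 8 6)(4 11 7 5)| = 28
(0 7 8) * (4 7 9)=(0 9 4 7 8)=[9, 1, 2, 3, 7, 5, 6, 8, 0, 4]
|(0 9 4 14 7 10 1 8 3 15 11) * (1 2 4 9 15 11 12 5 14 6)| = |(0 15 12 5 14 7 10 2 4 6 1 8 3 11)| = 14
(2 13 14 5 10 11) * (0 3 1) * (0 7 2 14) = [3, 7, 13, 1, 4, 10, 6, 2, 8, 9, 11, 14, 12, 0, 5] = (0 3 1 7 2 13)(5 10 11 14)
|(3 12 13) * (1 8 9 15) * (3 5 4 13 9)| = |(1 8 3 12 9 15)(4 13 5)| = 6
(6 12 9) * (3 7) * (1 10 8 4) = (1 10 8 4)(3 7)(6 12 9) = [0, 10, 2, 7, 1, 5, 12, 3, 4, 6, 8, 11, 9]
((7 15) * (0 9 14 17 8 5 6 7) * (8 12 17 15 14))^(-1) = ((0 9 8 5 6 7 14 15)(12 17))^(-1) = (0 15 14 7 6 5 8 9)(12 17)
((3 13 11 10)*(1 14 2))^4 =(1 14 2)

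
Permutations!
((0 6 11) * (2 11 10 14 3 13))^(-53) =(0 14 2 6 3 11 10 13)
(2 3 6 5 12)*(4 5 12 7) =(2 3 6 12)(4 5 7) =[0, 1, 3, 6, 5, 7, 12, 4, 8, 9, 10, 11, 2]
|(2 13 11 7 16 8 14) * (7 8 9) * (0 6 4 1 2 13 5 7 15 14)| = 14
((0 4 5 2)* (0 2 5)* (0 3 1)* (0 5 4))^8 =(5)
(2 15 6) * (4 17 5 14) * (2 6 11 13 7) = [0, 1, 15, 3, 17, 14, 6, 2, 8, 9, 10, 13, 12, 7, 4, 11, 16, 5] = (2 15 11 13 7)(4 17 5 14)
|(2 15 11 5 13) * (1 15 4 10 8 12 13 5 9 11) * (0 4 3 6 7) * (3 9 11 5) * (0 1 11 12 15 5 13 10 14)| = 15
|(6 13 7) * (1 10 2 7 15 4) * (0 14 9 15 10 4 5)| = |(0 14 9 15 5)(1 4)(2 7 6 13 10)| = 10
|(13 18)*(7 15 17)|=|(7 15 17)(13 18)|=6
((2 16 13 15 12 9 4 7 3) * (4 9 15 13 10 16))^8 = ((2 4 7 3)(10 16)(12 15))^8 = (16)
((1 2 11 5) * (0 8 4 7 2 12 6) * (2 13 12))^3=(0 7 6 4 12 8 13)(1 5 11 2)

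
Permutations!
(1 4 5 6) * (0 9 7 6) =(0 9 7 6 1 4 5) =[9, 4, 2, 3, 5, 0, 1, 6, 8, 7]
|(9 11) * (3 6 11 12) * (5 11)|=6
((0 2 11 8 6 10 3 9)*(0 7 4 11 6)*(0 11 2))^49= (8 11)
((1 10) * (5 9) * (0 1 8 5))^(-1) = (0 9 5 8 10 1)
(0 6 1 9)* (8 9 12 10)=(0 6 1 12 10 8 9)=[6, 12, 2, 3, 4, 5, 1, 7, 9, 0, 8, 11, 10]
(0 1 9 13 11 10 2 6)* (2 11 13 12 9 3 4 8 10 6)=(13)(0 1 3 4 8 10 11 6)(9 12)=[1, 3, 2, 4, 8, 5, 0, 7, 10, 12, 11, 6, 9, 13]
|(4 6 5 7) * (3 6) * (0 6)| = 6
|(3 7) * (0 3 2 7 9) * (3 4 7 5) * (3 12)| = |(0 4 7 2 5 12 3 9)| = 8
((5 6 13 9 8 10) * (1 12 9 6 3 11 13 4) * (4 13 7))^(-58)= (13)(1 9 10 3 7)(4 12 8 5 11)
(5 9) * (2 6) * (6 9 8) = (2 9 5 8 6) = [0, 1, 9, 3, 4, 8, 2, 7, 6, 5]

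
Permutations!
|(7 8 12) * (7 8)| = 2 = |(8 12)|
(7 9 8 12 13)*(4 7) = (4 7 9 8 12 13) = [0, 1, 2, 3, 7, 5, 6, 9, 12, 8, 10, 11, 13, 4]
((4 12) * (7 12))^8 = (4 12 7)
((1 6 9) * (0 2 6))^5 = ((0 2 6 9 1))^5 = (9)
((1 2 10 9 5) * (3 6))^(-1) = (1 5 9 10 2)(3 6)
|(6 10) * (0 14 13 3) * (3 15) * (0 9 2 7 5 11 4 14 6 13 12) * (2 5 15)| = 14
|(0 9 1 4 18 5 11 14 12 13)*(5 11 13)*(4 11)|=|(0 9 1 11 14 12 5 13)(4 18)|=8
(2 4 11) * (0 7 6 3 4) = (0 7 6 3 4 11 2) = [7, 1, 0, 4, 11, 5, 3, 6, 8, 9, 10, 2]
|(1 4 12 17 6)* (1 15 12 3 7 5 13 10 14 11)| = 36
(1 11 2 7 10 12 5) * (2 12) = (1 11 12 5)(2 7 10) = [0, 11, 7, 3, 4, 1, 6, 10, 8, 9, 2, 12, 5]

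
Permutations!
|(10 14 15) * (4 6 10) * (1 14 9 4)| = |(1 14 15)(4 6 10 9)| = 12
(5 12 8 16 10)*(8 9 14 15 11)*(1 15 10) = [0, 15, 2, 3, 4, 12, 6, 7, 16, 14, 5, 8, 9, 13, 10, 11, 1] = (1 15 11 8 16)(5 12 9 14 10)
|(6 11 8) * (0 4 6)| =|(0 4 6 11 8)| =5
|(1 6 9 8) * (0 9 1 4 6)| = 6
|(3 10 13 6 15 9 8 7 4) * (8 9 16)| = 9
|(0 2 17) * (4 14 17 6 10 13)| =|(0 2 6 10 13 4 14 17)| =8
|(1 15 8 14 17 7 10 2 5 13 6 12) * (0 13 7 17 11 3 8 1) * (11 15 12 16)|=44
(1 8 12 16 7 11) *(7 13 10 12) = (1 8 7 11)(10 12 16 13) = [0, 8, 2, 3, 4, 5, 6, 11, 7, 9, 12, 1, 16, 10, 14, 15, 13]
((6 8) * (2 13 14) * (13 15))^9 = ((2 15 13 14)(6 8))^9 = (2 15 13 14)(6 8)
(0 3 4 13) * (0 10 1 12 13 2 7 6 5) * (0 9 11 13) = (0 3 4 2 7 6 5 9 11 13 10 1 12) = [3, 12, 7, 4, 2, 9, 5, 6, 8, 11, 1, 13, 0, 10]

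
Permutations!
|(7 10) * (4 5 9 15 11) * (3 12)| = |(3 12)(4 5 9 15 11)(7 10)| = 10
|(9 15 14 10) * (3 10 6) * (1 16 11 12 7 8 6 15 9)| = 18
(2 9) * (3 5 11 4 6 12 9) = [0, 1, 3, 5, 6, 11, 12, 7, 8, 2, 10, 4, 9] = (2 3 5 11 4 6 12 9)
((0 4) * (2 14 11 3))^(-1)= ((0 4)(2 14 11 3))^(-1)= (0 4)(2 3 11 14)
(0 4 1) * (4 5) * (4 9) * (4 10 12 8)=(0 5 9 10 12 8 4 1)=[5, 0, 2, 3, 1, 9, 6, 7, 4, 10, 12, 11, 8]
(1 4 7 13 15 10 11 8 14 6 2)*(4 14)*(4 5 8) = (1 14 6 2)(4 7 13 15 10 11)(5 8) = [0, 14, 1, 3, 7, 8, 2, 13, 5, 9, 11, 4, 12, 15, 6, 10]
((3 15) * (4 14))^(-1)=((3 15)(4 14))^(-1)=(3 15)(4 14)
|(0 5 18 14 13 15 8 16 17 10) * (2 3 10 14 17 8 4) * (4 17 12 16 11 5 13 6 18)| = |(0 13 15 17 14 6 18 12 16 8 11 5 4 2 3 10)| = 16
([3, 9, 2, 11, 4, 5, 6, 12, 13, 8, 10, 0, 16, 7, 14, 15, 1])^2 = [11, 8, 2, 0, 4, 5, 6, 16, 7, 13, 10, 3, 1, 12, 14, 15, 9]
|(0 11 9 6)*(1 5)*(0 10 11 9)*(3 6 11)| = 6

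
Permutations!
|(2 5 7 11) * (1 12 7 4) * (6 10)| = 14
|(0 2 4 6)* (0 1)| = 5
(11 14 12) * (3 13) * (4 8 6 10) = (3 13)(4 8 6 10)(11 14 12) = [0, 1, 2, 13, 8, 5, 10, 7, 6, 9, 4, 14, 11, 3, 12]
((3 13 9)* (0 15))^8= (15)(3 9 13)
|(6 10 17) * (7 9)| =6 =|(6 10 17)(7 9)|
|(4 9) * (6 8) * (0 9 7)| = 4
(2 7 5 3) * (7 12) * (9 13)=(2 12 7 5 3)(9 13)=[0, 1, 12, 2, 4, 3, 6, 5, 8, 13, 10, 11, 7, 9]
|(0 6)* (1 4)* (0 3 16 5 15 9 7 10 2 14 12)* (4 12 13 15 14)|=15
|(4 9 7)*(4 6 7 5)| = |(4 9 5)(6 7)| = 6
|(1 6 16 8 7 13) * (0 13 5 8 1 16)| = 15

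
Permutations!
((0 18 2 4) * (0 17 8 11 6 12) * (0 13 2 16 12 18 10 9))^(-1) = (0 9 10)(2 13 12 16 18 6 11 8 17 4)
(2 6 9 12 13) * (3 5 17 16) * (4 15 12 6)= [0, 1, 4, 5, 15, 17, 9, 7, 8, 6, 10, 11, 13, 2, 14, 12, 3, 16]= (2 4 15 12 13)(3 5 17 16)(6 9)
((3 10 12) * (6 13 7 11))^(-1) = ((3 10 12)(6 13 7 11))^(-1) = (3 12 10)(6 11 7 13)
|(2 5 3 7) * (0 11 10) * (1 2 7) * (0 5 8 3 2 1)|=7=|(0 11 10 5 2 8 3)|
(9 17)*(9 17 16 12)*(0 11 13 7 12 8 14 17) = (0 11 13 7 12 9 16 8 14 17) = [11, 1, 2, 3, 4, 5, 6, 12, 14, 16, 10, 13, 9, 7, 17, 15, 8, 0]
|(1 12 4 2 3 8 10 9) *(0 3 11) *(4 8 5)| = |(0 3 5 4 2 11)(1 12 8 10 9)| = 30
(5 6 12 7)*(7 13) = (5 6 12 13 7) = [0, 1, 2, 3, 4, 6, 12, 5, 8, 9, 10, 11, 13, 7]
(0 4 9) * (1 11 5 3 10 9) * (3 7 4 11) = [11, 3, 2, 10, 1, 7, 6, 4, 8, 0, 9, 5] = (0 11 5 7 4 1 3 10 9)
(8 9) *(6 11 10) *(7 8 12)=[0, 1, 2, 3, 4, 5, 11, 8, 9, 12, 6, 10, 7]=(6 11 10)(7 8 9 12)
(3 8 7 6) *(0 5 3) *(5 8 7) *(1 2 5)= (0 8 1 2 5 3 7 6)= [8, 2, 5, 7, 4, 3, 0, 6, 1]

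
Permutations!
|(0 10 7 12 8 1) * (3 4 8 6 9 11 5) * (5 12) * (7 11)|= 12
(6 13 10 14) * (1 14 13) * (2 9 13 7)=[0, 14, 9, 3, 4, 5, 1, 2, 8, 13, 7, 11, 12, 10, 6]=(1 14 6)(2 9 13 10 7)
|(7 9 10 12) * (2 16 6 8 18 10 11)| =|(2 16 6 8 18 10 12 7 9 11)| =10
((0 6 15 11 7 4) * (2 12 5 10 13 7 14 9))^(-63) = ((0 6 15 11 14 9 2 12 5 10 13 7 4))^(-63) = (0 15 14 2 5 13 4 6 11 9 12 10 7)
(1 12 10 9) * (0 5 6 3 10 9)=(0 5 6 3 10)(1 12 9)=[5, 12, 2, 10, 4, 6, 3, 7, 8, 1, 0, 11, 9]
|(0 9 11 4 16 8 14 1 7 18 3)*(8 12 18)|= |(0 9 11 4 16 12 18 3)(1 7 8 14)|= 8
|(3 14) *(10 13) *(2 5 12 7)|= |(2 5 12 7)(3 14)(10 13)|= 4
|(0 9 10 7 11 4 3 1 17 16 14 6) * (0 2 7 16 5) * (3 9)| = 45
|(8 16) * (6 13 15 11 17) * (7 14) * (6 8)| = 14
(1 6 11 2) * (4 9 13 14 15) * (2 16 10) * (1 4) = (1 6 11 16 10 2 4 9 13 14 15) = [0, 6, 4, 3, 9, 5, 11, 7, 8, 13, 2, 16, 12, 14, 15, 1, 10]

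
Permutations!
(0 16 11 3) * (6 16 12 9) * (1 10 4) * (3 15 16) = (0 12 9 6 3)(1 10 4)(11 15 16) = [12, 10, 2, 0, 1, 5, 3, 7, 8, 6, 4, 15, 9, 13, 14, 16, 11]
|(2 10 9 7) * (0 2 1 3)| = |(0 2 10 9 7 1 3)| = 7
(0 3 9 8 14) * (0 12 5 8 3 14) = (0 14 12 5 8)(3 9) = [14, 1, 2, 9, 4, 8, 6, 7, 0, 3, 10, 11, 5, 13, 12]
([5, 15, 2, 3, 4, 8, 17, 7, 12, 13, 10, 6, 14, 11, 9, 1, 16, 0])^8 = (0 6 13 14 8)(5 17 11 9 12)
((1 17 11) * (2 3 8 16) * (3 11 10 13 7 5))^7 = ((1 17 10 13 7 5 3 8 16 2 11))^7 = (1 8 13 11 3 10 2 5 17 16 7)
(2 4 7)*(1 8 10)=(1 8 10)(2 4 7)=[0, 8, 4, 3, 7, 5, 6, 2, 10, 9, 1]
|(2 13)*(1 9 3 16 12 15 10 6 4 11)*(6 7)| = 22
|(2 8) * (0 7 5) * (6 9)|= |(0 7 5)(2 8)(6 9)|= 6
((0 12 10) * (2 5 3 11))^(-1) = (0 10 12)(2 11 3 5)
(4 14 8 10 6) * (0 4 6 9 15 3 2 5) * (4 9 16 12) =(0 9 15 3 2 5)(4 14 8 10 16 12) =[9, 1, 5, 2, 14, 0, 6, 7, 10, 15, 16, 11, 4, 13, 8, 3, 12]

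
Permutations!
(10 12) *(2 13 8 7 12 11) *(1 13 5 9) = [0, 13, 5, 3, 4, 9, 6, 12, 7, 1, 11, 2, 10, 8] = (1 13 8 7 12 10 11 2 5 9)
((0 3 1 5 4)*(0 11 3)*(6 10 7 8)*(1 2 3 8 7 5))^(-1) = ((2 3)(4 11 8 6 10 5))^(-1) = (2 3)(4 5 10 6 8 11)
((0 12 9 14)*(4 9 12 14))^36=(14)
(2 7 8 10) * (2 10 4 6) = (10)(2 7 8 4 6) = [0, 1, 7, 3, 6, 5, 2, 8, 4, 9, 10]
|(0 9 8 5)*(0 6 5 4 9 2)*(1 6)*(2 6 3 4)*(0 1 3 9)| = 20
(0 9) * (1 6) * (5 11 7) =[9, 6, 2, 3, 4, 11, 1, 5, 8, 0, 10, 7] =(0 9)(1 6)(5 11 7)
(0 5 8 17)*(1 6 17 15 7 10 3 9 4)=(0 5 8 15 7 10 3 9 4 1 6 17)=[5, 6, 2, 9, 1, 8, 17, 10, 15, 4, 3, 11, 12, 13, 14, 7, 16, 0]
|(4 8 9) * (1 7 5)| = |(1 7 5)(4 8 9)| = 3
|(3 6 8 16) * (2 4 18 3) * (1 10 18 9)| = |(1 10 18 3 6 8 16 2 4 9)| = 10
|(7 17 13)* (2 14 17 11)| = 6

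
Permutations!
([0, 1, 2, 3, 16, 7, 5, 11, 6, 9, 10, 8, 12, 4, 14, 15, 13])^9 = (16)(5 6 8 11 7)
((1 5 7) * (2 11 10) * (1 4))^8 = (2 10 11)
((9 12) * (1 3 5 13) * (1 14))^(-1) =(1 14 13 5 3)(9 12)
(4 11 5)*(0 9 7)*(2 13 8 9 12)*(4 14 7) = [12, 1, 13, 3, 11, 14, 6, 0, 9, 4, 10, 5, 2, 8, 7] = (0 12 2 13 8 9 4 11 5 14 7)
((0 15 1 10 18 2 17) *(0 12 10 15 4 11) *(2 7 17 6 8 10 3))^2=(0 11 4)(2 8 18 17 3 6 10 7 12)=((0 4 11)(1 15)(2 6 8 10 18 7 17 12 3))^2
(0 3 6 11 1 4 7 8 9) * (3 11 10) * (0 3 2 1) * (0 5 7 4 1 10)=(0 11 5 7 8 9 3 6)(2 10)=[11, 1, 10, 6, 4, 7, 0, 8, 9, 3, 2, 5]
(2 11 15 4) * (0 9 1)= (0 9 1)(2 11 15 4)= [9, 0, 11, 3, 2, 5, 6, 7, 8, 1, 10, 15, 12, 13, 14, 4]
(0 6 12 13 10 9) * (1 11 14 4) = [6, 11, 2, 3, 1, 5, 12, 7, 8, 0, 9, 14, 13, 10, 4] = (0 6 12 13 10 9)(1 11 14 4)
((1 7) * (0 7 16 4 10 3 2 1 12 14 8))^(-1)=(0 8 14 12 7)(1 2 3 10 4 16)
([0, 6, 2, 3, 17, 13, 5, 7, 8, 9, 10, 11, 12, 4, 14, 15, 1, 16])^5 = [0, 17, 2, 3, 5, 1, 16, 7, 8, 9, 10, 11, 12, 6, 14, 15, 4, 13]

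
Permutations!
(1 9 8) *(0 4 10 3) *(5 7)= (0 4 10 3)(1 9 8)(5 7)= [4, 9, 2, 0, 10, 7, 6, 5, 1, 8, 3]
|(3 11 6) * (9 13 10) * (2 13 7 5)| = 6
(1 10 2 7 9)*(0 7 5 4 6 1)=(0 7 9)(1 10 2 5 4 6)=[7, 10, 5, 3, 6, 4, 1, 9, 8, 0, 2]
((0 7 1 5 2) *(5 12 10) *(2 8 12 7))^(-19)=((0 2)(1 7)(5 8 12 10))^(-19)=(0 2)(1 7)(5 8 12 10)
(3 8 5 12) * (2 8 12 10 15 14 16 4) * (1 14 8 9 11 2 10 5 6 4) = (1 14 16)(2 9 11)(3 12)(4 10 15 8 6) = [0, 14, 9, 12, 10, 5, 4, 7, 6, 11, 15, 2, 3, 13, 16, 8, 1]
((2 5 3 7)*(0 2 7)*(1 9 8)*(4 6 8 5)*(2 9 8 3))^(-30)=((0 9 5 2 4 6 3)(1 8))^(-30)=(0 6 2 9 3 4 5)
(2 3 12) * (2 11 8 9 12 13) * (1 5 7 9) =(1 5 7 9 12 11 8)(2 3 13) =[0, 5, 3, 13, 4, 7, 6, 9, 1, 12, 10, 8, 11, 2]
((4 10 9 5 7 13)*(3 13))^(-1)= ((3 13 4 10 9 5 7))^(-1)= (3 7 5 9 10 4 13)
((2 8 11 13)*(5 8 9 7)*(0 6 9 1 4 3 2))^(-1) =(0 13 11 8 5 7 9 6)(1 2 3 4)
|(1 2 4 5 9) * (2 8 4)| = |(1 8 4 5 9)| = 5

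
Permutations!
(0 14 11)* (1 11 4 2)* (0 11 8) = (0 14 4 2 1 8) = [14, 8, 1, 3, 2, 5, 6, 7, 0, 9, 10, 11, 12, 13, 4]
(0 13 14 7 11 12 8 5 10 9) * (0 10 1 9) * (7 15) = [13, 9, 2, 3, 4, 1, 6, 11, 5, 10, 0, 12, 8, 14, 15, 7] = (0 13 14 15 7 11 12 8 5 1 9 10)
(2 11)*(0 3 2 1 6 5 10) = (0 3 2 11 1 6 5 10) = [3, 6, 11, 2, 4, 10, 5, 7, 8, 9, 0, 1]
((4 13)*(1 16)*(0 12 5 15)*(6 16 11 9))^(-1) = ((0 12 5 15)(1 11 9 6 16)(4 13))^(-1) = (0 15 5 12)(1 16 6 9 11)(4 13)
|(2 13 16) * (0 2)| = |(0 2 13 16)| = 4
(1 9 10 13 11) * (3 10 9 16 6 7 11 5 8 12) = [0, 16, 2, 10, 4, 8, 7, 11, 12, 9, 13, 1, 3, 5, 14, 15, 6] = (1 16 6 7 11)(3 10 13 5 8 12)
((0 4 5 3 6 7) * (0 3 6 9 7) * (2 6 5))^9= (9)(0 4 2 6)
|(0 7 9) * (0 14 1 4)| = 6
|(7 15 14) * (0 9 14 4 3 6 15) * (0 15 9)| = 7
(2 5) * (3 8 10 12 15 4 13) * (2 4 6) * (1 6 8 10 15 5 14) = (1 6 2 14)(3 10 12 5 4 13)(8 15) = [0, 6, 14, 10, 13, 4, 2, 7, 15, 9, 12, 11, 5, 3, 1, 8]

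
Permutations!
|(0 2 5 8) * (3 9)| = 4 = |(0 2 5 8)(3 9)|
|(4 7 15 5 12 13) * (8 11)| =6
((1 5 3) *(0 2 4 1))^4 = (0 5 4)(1 2 3)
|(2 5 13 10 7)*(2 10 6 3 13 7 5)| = 3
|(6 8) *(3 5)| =|(3 5)(6 8)| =2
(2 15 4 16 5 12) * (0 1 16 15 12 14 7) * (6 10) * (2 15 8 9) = (0 1 16 5 14 7)(2 12 15 4 8 9)(6 10) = [1, 16, 12, 3, 8, 14, 10, 0, 9, 2, 6, 11, 15, 13, 7, 4, 5]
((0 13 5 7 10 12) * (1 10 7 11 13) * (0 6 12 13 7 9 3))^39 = ((0 1 10 13 5 11 7 9 3)(6 12))^39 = (0 13 7)(1 5 9)(3 10 11)(6 12)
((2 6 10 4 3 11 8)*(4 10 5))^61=(2 11 4 6 8 3 5)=((2 6 5 4 3 11 8))^61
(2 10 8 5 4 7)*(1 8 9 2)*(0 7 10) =(0 7 1 8 5 4 10 9 2) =[7, 8, 0, 3, 10, 4, 6, 1, 5, 2, 9]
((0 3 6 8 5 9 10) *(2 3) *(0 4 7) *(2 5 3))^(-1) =((0 5 9 10 4 7)(3 6 8))^(-1) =(0 7 4 10 9 5)(3 8 6)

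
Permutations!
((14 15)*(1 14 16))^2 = (1 15)(14 16)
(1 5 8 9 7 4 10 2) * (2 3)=(1 5 8 9 7 4 10 3 2)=[0, 5, 1, 2, 10, 8, 6, 4, 9, 7, 3]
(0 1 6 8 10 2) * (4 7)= (0 1 6 8 10 2)(4 7)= [1, 6, 0, 3, 7, 5, 8, 4, 10, 9, 2]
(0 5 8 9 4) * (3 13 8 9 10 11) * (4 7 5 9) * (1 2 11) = [9, 2, 11, 13, 0, 4, 6, 5, 10, 7, 1, 3, 12, 8] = (0 9 7 5 4)(1 2 11 3 13 8 10)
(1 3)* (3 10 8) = [0, 10, 2, 1, 4, 5, 6, 7, 3, 9, 8] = (1 10 8 3)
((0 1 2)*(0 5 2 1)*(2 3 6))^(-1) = ((2 5 3 6))^(-1) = (2 6 3 5)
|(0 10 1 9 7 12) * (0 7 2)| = 10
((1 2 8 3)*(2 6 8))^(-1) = (1 3 8 6)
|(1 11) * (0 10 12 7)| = 4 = |(0 10 12 7)(1 11)|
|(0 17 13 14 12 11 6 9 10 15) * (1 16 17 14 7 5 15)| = 14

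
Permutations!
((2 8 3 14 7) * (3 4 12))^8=((2 8 4 12 3 14 7))^8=(2 8 4 12 3 14 7)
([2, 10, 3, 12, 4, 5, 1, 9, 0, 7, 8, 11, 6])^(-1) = [8, 6, 0, 2, 4, 5, 12, 9, 10, 7, 1, 11, 3]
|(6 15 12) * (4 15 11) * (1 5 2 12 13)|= |(1 5 2 12 6 11 4 15 13)|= 9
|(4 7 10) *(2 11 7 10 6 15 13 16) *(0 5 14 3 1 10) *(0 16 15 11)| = 18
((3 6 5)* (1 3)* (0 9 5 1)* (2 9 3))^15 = ((0 3 6 1 2 9 5))^15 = (0 3 6 1 2 9 5)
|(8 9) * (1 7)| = |(1 7)(8 9)| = 2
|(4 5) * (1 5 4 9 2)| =4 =|(1 5 9 2)|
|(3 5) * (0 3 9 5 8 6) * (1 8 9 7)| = 8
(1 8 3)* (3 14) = [0, 8, 2, 1, 4, 5, 6, 7, 14, 9, 10, 11, 12, 13, 3] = (1 8 14 3)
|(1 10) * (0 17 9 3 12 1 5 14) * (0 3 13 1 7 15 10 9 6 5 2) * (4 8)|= 66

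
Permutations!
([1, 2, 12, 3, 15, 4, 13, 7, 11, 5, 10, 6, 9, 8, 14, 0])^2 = [2, 12, 9, 3, 0, 15, 8, 7, 6, 4, 10, 13, 5, 11, 14, 1]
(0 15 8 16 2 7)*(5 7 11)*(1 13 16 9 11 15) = (0 1 13 16 2 15 8 9 11 5 7) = [1, 13, 15, 3, 4, 7, 6, 0, 9, 11, 10, 5, 12, 16, 14, 8, 2]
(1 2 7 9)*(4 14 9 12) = (1 2 7 12 4 14 9) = [0, 2, 7, 3, 14, 5, 6, 12, 8, 1, 10, 11, 4, 13, 9]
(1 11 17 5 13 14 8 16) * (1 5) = (1 11 17)(5 13 14 8 16) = [0, 11, 2, 3, 4, 13, 6, 7, 16, 9, 10, 17, 12, 14, 8, 15, 5, 1]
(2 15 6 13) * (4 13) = (2 15 6 4 13) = [0, 1, 15, 3, 13, 5, 4, 7, 8, 9, 10, 11, 12, 2, 14, 6]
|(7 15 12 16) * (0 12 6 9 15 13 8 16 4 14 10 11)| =12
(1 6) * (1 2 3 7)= [0, 6, 3, 7, 4, 5, 2, 1]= (1 6 2 3 7)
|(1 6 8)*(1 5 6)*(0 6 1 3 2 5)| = 12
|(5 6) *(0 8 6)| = 4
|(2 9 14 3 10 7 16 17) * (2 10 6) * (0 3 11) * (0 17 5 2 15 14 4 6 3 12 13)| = 12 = |(0 12 13)(2 9 4 6 15 14 11 17 10 7 16 5)|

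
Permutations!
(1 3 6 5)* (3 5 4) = (1 5)(3 6 4) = [0, 5, 2, 6, 3, 1, 4]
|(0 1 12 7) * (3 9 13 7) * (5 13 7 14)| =|(0 1 12 3 9 7)(5 13 14)| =6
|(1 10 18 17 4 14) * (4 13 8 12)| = 9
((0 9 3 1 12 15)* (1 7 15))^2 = ((0 9 3 7 15)(1 12))^2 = (0 3 15 9 7)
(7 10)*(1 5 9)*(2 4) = [0, 5, 4, 3, 2, 9, 6, 10, 8, 1, 7] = (1 5 9)(2 4)(7 10)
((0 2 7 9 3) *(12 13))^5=(12 13)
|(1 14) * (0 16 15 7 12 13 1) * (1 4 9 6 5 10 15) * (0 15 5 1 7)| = 22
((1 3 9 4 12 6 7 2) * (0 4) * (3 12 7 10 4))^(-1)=(0 9 3)(1 2 7 4 10 6 12)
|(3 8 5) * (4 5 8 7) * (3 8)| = 5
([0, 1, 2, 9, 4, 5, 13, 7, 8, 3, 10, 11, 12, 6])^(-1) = (3 9)(6 13)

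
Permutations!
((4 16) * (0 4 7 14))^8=((0 4 16 7 14))^8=(0 7 4 14 16)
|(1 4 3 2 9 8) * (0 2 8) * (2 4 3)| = 12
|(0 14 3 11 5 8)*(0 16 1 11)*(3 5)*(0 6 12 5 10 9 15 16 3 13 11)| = |(0 14 10 9 15 16 1)(3 6 12 5 8)(11 13)| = 70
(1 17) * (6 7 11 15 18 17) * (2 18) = (1 6 7 11 15 2 18 17) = [0, 6, 18, 3, 4, 5, 7, 11, 8, 9, 10, 15, 12, 13, 14, 2, 16, 1, 17]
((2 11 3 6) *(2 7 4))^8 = (2 3 7)(4 11 6)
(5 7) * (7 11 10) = (5 11 10 7) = [0, 1, 2, 3, 4, 11, 6, 5, 8, 9, 7, 10]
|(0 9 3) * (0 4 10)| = 5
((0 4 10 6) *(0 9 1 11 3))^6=(0 11 9 10)(1 6 4 3)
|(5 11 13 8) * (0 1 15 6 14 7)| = |(0 1 15 6 14 7)(5 11 13 8)| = 12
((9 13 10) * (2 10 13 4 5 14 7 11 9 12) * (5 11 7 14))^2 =(14)(2 12 10)(4 9 11)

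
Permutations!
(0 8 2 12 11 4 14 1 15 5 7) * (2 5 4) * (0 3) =(0 8 5 7 3)(1 15 4 14)(2 12 11) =[8, 15, 12, 0, 14, 7, 6, 3, 5, 9, 10, 2, 11, 13, 1, 4]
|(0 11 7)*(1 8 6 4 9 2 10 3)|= |(0 11 7)(1 8 6 4 9 2 10 3)|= 24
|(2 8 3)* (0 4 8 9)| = |(0 4 8 3 2 9)| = 6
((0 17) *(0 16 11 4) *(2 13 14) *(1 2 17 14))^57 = (0 16)(4 17)(11 14) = ((0 14 17 16 11 4)(1 2 13))^57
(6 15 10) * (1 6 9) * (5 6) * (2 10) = [0, 5, 10, 3, 4, 6, 15, 7, 8, 1, 9, 11, 12, 13, 14, 2] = (1 5 6 15 2 10 9)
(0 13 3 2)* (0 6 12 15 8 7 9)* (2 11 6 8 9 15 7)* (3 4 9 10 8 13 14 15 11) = [14, 1, 13, 3, 9, 5, 12, 11, 2, 0, 8, 6, 7, 4, 15, 10] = (0 14 15 10 8 2 13 4 9)(6 12 7 11)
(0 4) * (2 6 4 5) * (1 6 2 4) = (0 5 4)(1 6) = [5, 6, 2, 3, 0, 4, 1]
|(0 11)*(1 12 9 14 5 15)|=|(0 11)(1 12 9 14 5 15)|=6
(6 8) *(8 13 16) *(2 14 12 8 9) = [0, 1, 14, 3, 4, 5, 13, 7, 6, 2, 10, 11, 8, 16, 12, 15, 9] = (2 14 12 8 6 13 16 9)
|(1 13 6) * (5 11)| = |(1 13 6)(5 11)| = 6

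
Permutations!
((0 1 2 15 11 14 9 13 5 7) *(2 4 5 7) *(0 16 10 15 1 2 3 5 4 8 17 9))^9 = (0 10 9 2 15 13 1 11 7 8 14 16 17)(3 5)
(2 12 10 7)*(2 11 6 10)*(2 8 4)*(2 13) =[0, 1, 12, 3, 13, 5, 10, 11, 4, 9, 7, 6, 8, 2] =(2 12 8 4 13)(6 10 7 11)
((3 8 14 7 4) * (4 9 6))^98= (14)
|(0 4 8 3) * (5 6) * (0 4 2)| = |(0 2)(3 4 8)(5 6)| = 6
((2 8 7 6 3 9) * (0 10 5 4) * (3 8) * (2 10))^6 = (0 4 5 10 9 3 2)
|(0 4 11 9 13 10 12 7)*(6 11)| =9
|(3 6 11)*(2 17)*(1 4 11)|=10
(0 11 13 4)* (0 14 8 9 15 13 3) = (0 11 3)(4 14 8 9 15 13) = [11, 1, 2, 0, 14, 5, 6, 7, 9, 15, 10, 3, 12, 4, 8, 13]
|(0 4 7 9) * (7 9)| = |(0 4 9)| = 3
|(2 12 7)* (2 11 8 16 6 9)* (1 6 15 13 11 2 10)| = |(1 6 9 10)(2 12 7)(8 16 15 13 11)| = 60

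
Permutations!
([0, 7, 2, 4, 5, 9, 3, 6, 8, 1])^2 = [0, 6, 2, 5, 9, 1, 4, 3, 8, 7]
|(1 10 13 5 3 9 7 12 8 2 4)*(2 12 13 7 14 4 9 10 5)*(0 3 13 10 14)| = |(0 3 14 4 1 5 13 2 9)(7 10)(8 12)| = 18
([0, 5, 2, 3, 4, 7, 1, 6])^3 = (1 6 7 5)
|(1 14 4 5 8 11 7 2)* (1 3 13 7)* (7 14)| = |(1 7 2 3 13 14 4 5 8 11)| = 10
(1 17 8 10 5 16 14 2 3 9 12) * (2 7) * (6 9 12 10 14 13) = [0, 17, 3, 12, 4, 16, 9, 2, 14, 10, 5, 11, 1, 6, 7, 15, 13, 8] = (1 17 8 14 7 2 3 12)(5 16 13 6 9 10)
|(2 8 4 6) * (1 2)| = |(1 2 8 4 6)| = 5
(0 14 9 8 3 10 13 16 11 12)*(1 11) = (0 14 9 8 3 10 13 16 1 11 12) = [14, 11, 2, 10, 4, 5, 6, 7, 3, 8, 13, 12, 0, 16, 9, 15, 1]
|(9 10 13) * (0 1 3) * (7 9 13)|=3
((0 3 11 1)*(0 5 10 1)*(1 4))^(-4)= (0 11 3)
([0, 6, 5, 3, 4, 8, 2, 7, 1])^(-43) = [0, 2, 8, 3, 4, 1, 5, 7, 6]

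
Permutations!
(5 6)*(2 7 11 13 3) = (2 7 11 13 3)(5 6) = [0, 1, 7, 2, 4, 6, 5, 11, 8, 9, 10, 13, 12, 3]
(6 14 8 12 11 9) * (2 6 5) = (2 6 14 8 12 11 9 5) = [0, 1, 6, 3, 4, 2, 14, 7, 12, 5, 10, 9, 11, 13, 8]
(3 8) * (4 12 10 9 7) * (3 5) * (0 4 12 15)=(0 4 15)(3 8 5)(7 12 10 9)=[4, 1, 2, 8, 15, 3, 6, 12, 5, 7, 9, 11, 10, 13, 14, 0]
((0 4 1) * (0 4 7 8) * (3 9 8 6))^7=(0 7 6 3 9 8)(1 4)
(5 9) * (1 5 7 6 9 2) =(1 5 2)(6 9 7) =[0, 5, 1, 3, 4, 2, 9, 6, 8, 7]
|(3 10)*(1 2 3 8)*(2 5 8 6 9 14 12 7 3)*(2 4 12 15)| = 30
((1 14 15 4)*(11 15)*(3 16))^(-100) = (16)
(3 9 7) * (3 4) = (3 9 7 4) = [0, 1, 2, 9, 3, 5, 6, 4, 8, 7]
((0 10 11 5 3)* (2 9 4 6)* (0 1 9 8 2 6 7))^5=(0 1 10 9 11 4 5 7 3)(2 8)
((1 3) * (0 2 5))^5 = (0 5 2)(1 3) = ((0 2 5)(1 3))^5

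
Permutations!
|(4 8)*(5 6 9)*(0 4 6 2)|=|(0 4 8 6 9 5 2)|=7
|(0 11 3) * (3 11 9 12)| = |(0 9 12 3)| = 4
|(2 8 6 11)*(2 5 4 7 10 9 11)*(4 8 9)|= 6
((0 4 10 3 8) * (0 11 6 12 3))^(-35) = (12)(0 4 10)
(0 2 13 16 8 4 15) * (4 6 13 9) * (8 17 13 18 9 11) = [2, 1, 11, 3, 15, 5, 18, 7, 6, 4, 10, 8, 12, 16, 14, 0, 17, 13, 9] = (0 2 11 8 6 18 9 4 15)(13 16 17)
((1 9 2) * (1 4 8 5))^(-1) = (1 5 8 4 2 9)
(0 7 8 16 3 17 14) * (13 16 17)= (0 7 8 17 14)(3 13 16)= [7, 1, 2, 13, 4, 5, 6, 8, 17, 9, 10, 11, 12, 16, 0, 15, 3, 14]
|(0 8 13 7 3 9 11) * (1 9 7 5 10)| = 8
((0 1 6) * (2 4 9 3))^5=((0 1 6)(2 4 9 3))^5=(0 6 1)(2 4 9 3)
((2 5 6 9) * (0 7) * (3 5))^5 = (9)(0 7)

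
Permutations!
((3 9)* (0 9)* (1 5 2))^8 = (0 3 9)(1 2 5)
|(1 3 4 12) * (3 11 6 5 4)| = 6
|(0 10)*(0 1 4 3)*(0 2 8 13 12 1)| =14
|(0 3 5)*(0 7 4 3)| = |(3 5 7 4)| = 4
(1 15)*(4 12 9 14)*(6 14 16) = (1 15)(4 12 9 16 6 14) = [0, 15, 2, 3, 12, 5, 14, 7, 8, 16, 10, 11, 9, 13, 4, 1, 6]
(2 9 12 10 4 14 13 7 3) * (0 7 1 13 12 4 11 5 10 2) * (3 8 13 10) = (0 7 8 13 1 10 11 5 3)(2 9 4 14 12) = [7, 10, 9, 0, 14, 3, 6, 8, 13, 4, 11, 5, 2, 1, 12]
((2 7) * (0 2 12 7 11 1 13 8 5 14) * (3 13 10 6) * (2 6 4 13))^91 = (0 4 3 8 11 14 10 6 13 2 5 1)(7 12)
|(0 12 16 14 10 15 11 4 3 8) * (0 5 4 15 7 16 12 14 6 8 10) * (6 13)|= |(0 14)(3 10 7 16 13 6 8 5 4)(11 15)|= 18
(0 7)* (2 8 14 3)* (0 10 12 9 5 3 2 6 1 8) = (0 7 10 12 9 5 3 6 1 8 14 2) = [7, 8, 0, 6, 4, 3, 1, 10, 14, 5, 12, 11, 9, 13, 2]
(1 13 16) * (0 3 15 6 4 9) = (0 3 15 6 4 9)(1 13 16) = [3, 13, 2, 15, 9, 5, 4, 7, 8, 0, 10, 11, 12, 16, 14, 6, 1]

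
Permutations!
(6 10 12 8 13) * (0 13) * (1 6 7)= (0 13 7 1 6 10 12 8)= [13, 6, 2, 3, 4, 5, 10, 1, 0, 9, 12, 11, 8, 7]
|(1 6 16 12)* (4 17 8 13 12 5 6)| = 6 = |(1 4 17 8 13 12)(5 6 16)|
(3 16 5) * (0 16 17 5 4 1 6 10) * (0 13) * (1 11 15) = (0 16 4 11 15 1 6 10 13)(3 17 5) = [16, 6, 2, 17, 11, 3, 10, 7, 8, 9, 13, 15, 12, 0, 14, 1, 4, 5]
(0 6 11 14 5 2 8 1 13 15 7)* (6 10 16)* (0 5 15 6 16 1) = (16)(0 10 1 13 6 11 14 15 7 5 2 8) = [10, 13, 8, 3, 4, 2, 11, 5, 0, 9, 1, 14, 12, 6, 15, 7, 16]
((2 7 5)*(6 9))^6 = (9)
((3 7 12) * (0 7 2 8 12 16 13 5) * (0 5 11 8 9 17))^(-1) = ((0 7 16 13 11 8 12 3 2 9 17))^(-1) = (0 17 9 2 3 12 8 11 13 16 7)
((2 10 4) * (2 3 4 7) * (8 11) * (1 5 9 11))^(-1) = (1 8 11 9 5)(2 7 10)(3 4)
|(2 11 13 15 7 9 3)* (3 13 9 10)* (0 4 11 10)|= 21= |(0 4 11 9 13 15 7)(2 10 3)|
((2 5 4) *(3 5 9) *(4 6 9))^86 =((2 4)(3 5 6 9))^86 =(3 6)(5 9)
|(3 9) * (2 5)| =|(2 5)(3 9)| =2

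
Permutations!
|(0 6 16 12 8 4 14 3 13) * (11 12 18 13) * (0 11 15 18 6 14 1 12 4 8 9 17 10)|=|(0 14 3 15 18 13 11 4 1 12 9 17 10)(6 16)|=26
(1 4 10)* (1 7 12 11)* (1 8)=[0, 4, 2, 3, 10, 5, 6, 12, 1, 9, 7, 8, 11]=(1 4 10 7 12 11 8)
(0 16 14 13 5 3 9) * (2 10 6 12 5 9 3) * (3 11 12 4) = (0 16 14 13 9)(2 10 6 4 3 11 12 5) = [16, 1, 10, 11, 3, 2, 4, 7, 8, 0, 6, 12, 5, 9, 13, 15, 14]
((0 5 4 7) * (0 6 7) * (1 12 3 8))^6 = ((0 5 4)(1 12 3 8)(6 7))^6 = (1 3)(8 12)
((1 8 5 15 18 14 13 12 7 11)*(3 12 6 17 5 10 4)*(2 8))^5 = ((1 2 8 10 4 3 12 7 11)(5 15 18 14 13 6 17))^5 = (1 3 2 12 8 7 10 11 4)(5 6 14 15 17 13 18)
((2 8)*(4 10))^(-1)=(2 8)(4 10)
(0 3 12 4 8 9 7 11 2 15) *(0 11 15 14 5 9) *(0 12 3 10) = (0 10)(2 14 5 9 7 15 11)(4 8 12) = [10, 1, 14, 3, 8, 9, 6, 15, 12, 7, 0, 2, 4, 13, 5, 11]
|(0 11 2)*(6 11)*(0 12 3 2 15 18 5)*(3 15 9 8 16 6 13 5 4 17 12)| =30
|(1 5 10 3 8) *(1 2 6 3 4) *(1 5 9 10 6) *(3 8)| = 8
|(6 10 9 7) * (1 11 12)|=12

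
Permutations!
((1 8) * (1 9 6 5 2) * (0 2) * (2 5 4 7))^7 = (9)(0 5)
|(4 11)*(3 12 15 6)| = |(3 12 15 6)(4 11)| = 4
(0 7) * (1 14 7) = (0 1 14 7) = [1, 14, 2, 3, 4, 5, 6, 0, 8, 9, 10, 11, 12, 13, 7]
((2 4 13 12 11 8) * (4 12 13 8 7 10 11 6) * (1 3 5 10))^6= (13)(2 12 6 4 8)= ((13)(1 3 5 10 11 7)(2 12 6 4 8))^6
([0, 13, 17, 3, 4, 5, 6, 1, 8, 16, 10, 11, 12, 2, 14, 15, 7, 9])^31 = (1 17 7 2 16 13 9)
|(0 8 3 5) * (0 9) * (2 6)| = 10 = |(0 8 3 5 9)(2 6)|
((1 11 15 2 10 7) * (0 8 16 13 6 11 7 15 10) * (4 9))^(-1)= ((0 8 16 13 6 11 10 15 2)(1 7)(4 9))^(-1)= (0 2 15 10 11 6 13 16 8)(1 7)(4 9)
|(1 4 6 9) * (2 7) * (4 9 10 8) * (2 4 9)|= |(1 2 7 4 6 10 8 9)|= 8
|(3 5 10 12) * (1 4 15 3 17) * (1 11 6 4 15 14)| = |(1 15 3 5 10 12 17 11 6 4 14)| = 11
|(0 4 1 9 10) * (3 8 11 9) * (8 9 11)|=|(11)(0 4 1 3 9 10)|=6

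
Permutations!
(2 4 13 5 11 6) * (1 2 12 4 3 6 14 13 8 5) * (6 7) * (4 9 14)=(1 2 3 7 6 12 9 14 13)(4 8 5 11)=[0, 2, 3, 7, 8, 11, 12, 6, 5, 14, 10, 4, 9, 1, 13]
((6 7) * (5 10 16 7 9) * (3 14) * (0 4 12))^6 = ((0 4 12)(3 14)(5 10 16 7 6 9))^6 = (16)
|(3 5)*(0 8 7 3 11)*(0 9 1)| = 8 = |(0 8 7 3 5 11 9 1)|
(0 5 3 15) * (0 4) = [5, 1, 2, 15, 0, 3, 6, 7, 8, 9, 10, 11, 12, 13, 14, 4] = (0 5 3 15 4)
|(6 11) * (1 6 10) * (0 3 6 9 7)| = 8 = |(0 3 6 11 10 1 9 7)|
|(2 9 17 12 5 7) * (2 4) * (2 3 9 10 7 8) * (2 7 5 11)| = |(2 10 5 8 7 4 3 9 17 12 11)| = 11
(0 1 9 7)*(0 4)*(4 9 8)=(0 1 8 4)(7 9)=[1, 8, 2, 3, 0, 5, 6, 9, 4, 7]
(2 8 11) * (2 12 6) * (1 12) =(1 12 6 2 8 11) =[0, 12, 8, 3, 4, 5, 2, 7, 11, 9, 10, 1, 6]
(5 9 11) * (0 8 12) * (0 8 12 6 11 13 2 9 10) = (0 12 8 6 11 5 10)(2 9 13) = [12, 1, 9, 3, 4, 10, 11, 7, 6, 13, 0, 5, 8, 2]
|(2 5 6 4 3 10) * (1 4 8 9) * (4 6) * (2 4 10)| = |(1 6 8 9)(2 5 10 4 3)| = 20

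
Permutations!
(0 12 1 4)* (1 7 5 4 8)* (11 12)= (0 11 12 7 5 4)(1 8)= [11, 8, 2, 3, 0, 4, 6, 5, 1, 9, 10, 12, 7]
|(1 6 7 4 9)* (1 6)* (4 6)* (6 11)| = 6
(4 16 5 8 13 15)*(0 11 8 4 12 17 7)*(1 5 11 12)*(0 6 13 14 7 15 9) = (0 12 17 15 1 5 4 16 11 8 14 7 6 13 9) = [12, 5, 2, 3, 16, 4, 13, 6, 14, 0, 10, 8, 17, 9, 7, 1, 11, 15]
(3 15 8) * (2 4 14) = (2 4 14)(3 15 8) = [0, 1, 4, 15, 14, 5, 6, 7, 3, 9, 10, 11, 12, 13, 2, 8]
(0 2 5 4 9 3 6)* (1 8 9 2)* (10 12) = [1, 8, 5, 6, 2, 4, 0, 7, 9, 3, 12, 11, 10] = (0 1 8 9 3 6)(2 5 4)(10 12)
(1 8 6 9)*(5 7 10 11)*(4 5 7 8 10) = (1 10 11 7 4 5 8 6 9) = [0, 10, 2, 3, 5, 8, 9, 4, 6, 1, 11, 7]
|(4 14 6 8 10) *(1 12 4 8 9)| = 6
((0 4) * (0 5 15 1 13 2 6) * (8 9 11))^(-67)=(0 13 5 6 1 4 2 15)(8 11 9)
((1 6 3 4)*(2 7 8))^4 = ((1 6 3 4)(2 7 8))^4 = (2 7 8)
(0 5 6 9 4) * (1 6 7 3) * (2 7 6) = (0 5 6 9 4)(1 2 7 3) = [5, 2, 7, 1, 0, 6, 9, 3, 8, 4]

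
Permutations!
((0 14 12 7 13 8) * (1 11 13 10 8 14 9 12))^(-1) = (0 8 10 7 12 9)(1 14 13 11)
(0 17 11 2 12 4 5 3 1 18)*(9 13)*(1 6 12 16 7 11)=(0 17 1 18)(2 16 7 11)(3 6 12 4 5)(9 13)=[17, 18, 16, 6, 5, 3, 12, 11, 8, 13, 10, 2, 4, 9, 14, 15, 7, 1, 0]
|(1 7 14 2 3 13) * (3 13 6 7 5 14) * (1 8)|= |(1 5 14 2 13 8)(3 6 7)|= 6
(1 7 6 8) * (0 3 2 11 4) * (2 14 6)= (0 3 14 6 8 1 7 2 11 4)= [3, 7, 11, 14, 0, 5, 8, 2, 1, 9, 10, 4, 12, 13, 6]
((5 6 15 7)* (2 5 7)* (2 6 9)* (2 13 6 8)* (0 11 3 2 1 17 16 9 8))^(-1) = (0 15 6 13 9 16 17 1 8 5 2 3 11)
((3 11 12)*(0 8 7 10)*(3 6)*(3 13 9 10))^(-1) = (0 10 9 13 6 12 11 3 7 8)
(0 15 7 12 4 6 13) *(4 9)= (0 15 7 12 9 4 6 13)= [15, 1, 2, 3, 6, 5, 13, 12, 8, 4, 10, 11, 9, 0, 14, 7]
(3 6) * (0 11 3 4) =(0 11 3 6 4) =[11, 1, 2, 6, 0, 5, 4, 7, 8, 9, 10, 3]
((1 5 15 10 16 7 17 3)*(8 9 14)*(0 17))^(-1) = (0 7 16 10 15 5 1 3 17)(8 14 9)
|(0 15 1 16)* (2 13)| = |(0 15 1 16)(2 13)| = 4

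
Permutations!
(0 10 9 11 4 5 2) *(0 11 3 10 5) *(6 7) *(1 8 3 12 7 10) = (0 5 2 11 4)(1 8 3)(6 10 9 12 7) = [5, 8, 11, 1, 0, 2, 10, 6, 3, 12, 9, 4, 7]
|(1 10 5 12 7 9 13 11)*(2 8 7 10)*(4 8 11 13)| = 12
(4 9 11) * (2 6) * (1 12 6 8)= (1 12 6 2 8)(4 9 11)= [0, 12, 8, 3, 9, 5, 2, 7, 1, 11, 10, 4, 6]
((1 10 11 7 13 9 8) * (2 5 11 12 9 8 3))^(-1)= (1 8 13 7 11 5 2 3 9 12 10)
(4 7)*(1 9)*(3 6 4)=(1 9)(3 6 4 7)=[0, 9, 2, 6, 7, 5, 4, 3, 8, 1]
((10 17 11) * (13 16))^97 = (10 17 11)(13 16)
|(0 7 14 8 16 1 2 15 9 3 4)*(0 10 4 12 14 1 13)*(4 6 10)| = |(0 7 1 2 15 9 3 12 14 8 16 13)(6 10)| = 12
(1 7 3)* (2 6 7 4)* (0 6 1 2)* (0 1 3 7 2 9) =[6, 4, 3, 9, 1, 5, 2, 7, 8, 0] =(0 6 2 3 9)(1 4)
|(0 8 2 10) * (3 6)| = 4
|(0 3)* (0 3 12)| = 2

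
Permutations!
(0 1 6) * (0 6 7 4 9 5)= (0 1 7 4 9 5)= [1, 7, 2, 3, 9, 0, 6, 4, 8, 5]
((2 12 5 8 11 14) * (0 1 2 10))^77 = (0 8 1 11 2 14 12 10 5)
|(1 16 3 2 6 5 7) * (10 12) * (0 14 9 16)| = 10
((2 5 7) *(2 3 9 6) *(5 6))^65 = (2 6)(3 9 5 7)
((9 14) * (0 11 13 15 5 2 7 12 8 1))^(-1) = (0 1 8 12 7 2 5 15 13 11)(9 14)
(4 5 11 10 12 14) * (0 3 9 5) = (0 3 9 5 11 10 12 14 4) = [3, 1, 2, 9, 0, 11, 6, 7, 8, 5, 12, 10, 14, 13, 4]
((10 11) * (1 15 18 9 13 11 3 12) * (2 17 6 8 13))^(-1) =((1 15 18 9 2 17 6 8 13 11 10 3 12))^(-1) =(1 12 3 10 11 13 8 6 17 2 9 18 15)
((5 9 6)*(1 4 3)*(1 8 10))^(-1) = ((1 4 3 8 10)(5 9 6))^(-1) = (1 10 8 3 4)(5 6 9)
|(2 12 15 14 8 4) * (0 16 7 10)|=12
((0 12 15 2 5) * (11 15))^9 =(0 15)(2 12)(5 11)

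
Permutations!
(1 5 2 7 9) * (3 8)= (1 5 2 7 9)(3 8)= [0, 5, 7, 8, 4, 2, 6, 9, 3, 1]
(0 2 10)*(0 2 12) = (0 12)(2 10) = [12, 1, 10, 3, 4, 5, 6, 7, 8, 9, 2, 11, 0]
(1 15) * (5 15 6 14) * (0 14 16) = (0 14 5 15 1 6 16) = [14, 6, 2, 3, 4, 15, 16, 7, 8, 9, 10, 11, 12, 13, 5, 1, 0]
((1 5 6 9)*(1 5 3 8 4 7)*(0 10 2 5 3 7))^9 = ((0 10 2 5 6 9 3 8 4)(1 7))^9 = (10)(1 7)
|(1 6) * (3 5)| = |(1 6)(3 5)| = 2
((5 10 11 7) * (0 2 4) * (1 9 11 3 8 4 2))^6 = ((0 1 9 11 7 5 10 3 8 4))^6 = (0 10 9 8 7)(1 3 11 4 5)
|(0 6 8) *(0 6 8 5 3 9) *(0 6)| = 4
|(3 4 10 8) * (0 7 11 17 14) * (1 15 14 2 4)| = 12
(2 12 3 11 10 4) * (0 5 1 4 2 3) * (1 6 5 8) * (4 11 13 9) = (0 8 1 11 10 2 12)(3 13 9 4)(5 6) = [8, 11, 12, 13, 3, 6, 5, 7, 1, 4, 2, 10, 0, 9]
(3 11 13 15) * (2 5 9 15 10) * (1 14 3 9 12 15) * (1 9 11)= (1 14 3)(2 5 12 15 11 13 10)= [0, 14, 5, 1, 4, 12, 6, 7, 8, 9, 2, 13, 15, 10, 3, 11]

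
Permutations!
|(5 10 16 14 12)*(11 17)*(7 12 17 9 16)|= 20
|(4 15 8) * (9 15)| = |(4 9 15 8)| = 4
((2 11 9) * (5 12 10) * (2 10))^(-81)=((2 11 9 10 5 12))^(-81)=(2 10)(5 11)(9 12)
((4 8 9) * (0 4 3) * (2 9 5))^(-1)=(0 3 9 2 5 8 4)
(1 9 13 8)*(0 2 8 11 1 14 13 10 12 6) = (0 2 8 14 13 11 1 9 10 12 6) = [2, 9, 8, 3, 4, 5, 0, 7, 14, 10, 12, 1, 6, 11, 13]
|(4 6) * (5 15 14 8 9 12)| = 6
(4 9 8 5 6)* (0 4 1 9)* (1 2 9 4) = (0 1 4)(2 9 8 5 6) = [1, 4, 9, 3, 0, 6, 2, 7, 5, 8]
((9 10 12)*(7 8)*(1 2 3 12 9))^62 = (1 3)(2 12)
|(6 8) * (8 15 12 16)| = 5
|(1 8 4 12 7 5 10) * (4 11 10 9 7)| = |(1 8 11 10)(4 12)(5 9 7)| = 12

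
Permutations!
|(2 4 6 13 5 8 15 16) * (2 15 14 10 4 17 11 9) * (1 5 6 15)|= 8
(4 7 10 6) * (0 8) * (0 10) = (0 8 10 6 4 7) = [8, 1, 2, 3, 7, 5, 4, 0, 10, 9, 6]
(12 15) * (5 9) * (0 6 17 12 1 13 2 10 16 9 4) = (0 6 17 12 15 1 13 2 10 16 9 5 4) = [6, 13, 10, 3, 0, 4, 17, 7, 8, 5, 16, 11, 15, 2, 14, 1, 9, 12]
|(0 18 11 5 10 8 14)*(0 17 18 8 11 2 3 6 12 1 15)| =|(0 8 14 17 18 2 3 6 12 1 15)(5 10 11)| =33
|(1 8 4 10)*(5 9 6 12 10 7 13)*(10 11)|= |(1 8 4 7 13 5 9 6 12 11 10)|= 11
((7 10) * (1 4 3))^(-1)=(1 3 4)(7 10)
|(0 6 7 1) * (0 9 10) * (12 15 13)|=6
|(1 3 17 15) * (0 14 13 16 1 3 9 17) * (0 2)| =10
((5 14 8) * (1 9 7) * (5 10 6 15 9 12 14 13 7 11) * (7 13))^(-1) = ((1 12 14 8 10 6 15 9 11 5 7))^(-1) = (1 7 5 11 9 15 6 10 8 14 12)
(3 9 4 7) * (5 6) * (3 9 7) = (3 7 9 4)(5 6) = [0, 1, 2, 7, 3, 6, 5, 9, 8, 4]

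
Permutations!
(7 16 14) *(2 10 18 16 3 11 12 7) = (2 10 18 16 14)(3 11 12 7) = [0, 1, 10, 11, 4, 5, 6, 3, 8, 9, 18, 12, 7, 13, 2, 15, 14, 17, 16]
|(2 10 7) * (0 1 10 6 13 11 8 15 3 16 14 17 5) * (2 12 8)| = 12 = |(0 1 10 7 12 8 15 3 16 14 17 5)(2 6 13 11)|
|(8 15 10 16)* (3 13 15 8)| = 5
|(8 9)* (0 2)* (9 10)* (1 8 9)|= 6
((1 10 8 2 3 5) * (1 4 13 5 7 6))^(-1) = (1 6 7 3 2 8 10)(4 5 13)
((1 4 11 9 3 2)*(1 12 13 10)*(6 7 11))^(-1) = (1 10 13 12 2 3 9 11 7 6 4)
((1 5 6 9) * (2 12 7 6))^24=(1 12 9 2 6 5 7)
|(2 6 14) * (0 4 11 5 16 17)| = |(0 4 11 5 16 17)(2 6 14)| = 6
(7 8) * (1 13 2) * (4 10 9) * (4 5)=(1 13 2)(4 10 9 5)(7 8)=[0, 13, 1, 3, 10, 4, 6, 8, 7, 5, 9, 11, 12, 2]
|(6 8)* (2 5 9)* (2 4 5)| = |(4 5 9)(6 8)| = 6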